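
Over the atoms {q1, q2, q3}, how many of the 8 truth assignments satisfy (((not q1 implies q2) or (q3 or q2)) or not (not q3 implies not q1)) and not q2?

3

Initial set: {T ((((not q1 implies q2) or (q3 or q2)) or not (not q3 implies not q1)) and not q2)}.
T ((((not q1 implies q2) or (q3 or q2)) or not (not q3 implies not q1)) and not q2): α-rule — add T (((not q1 implies q2) or (q3 or q2)) or not (not q3 implies not q1)), T not q2.
T (((not q1 implies q2) or (q3 or q2)) or not (not q3 implies not q1)): β-rule — branch into T ((not q1 implies q2) or (q3 or q2))  //  T not (not q3 implies not q1).
  branch 1 (add T ((not q1 implies q2) or (q3 or q2))):
    T ((not q1 implies q2) or (q3 or q2)): β-rule — branch into T (not q1 implies q2)  //  T (q3 or q2).
      branch 1.1 (add T (not q1 implies q2)):
        T (not q1 implies q2): β-rule — branch into F not q1  //  T q2.
          branch 1.1.1 (add F not q1):
            ○ open, literals {q1=T, q2=F}.
          branch 1.1.2 (add T q2):
            × closes — contains both q2 and not q2.
      branch 1.2 (add T (q3 or q2)):
        T (q3 or q2): β-rule — branch into T q3  //  T q2.
          branch 1.2.1 (add T q3):
            ○ open, literals {q2=F, q3=T}.
          branch 1.2.2 (add T q2):
            × closes — contains both q2 and not q2.
  branch 2 (add T not (not q3 implies not q1)):
    T not (not q3 implies not q1): α-rule — add T not q3, F not q1.
    ○ open, literals {q1=T, q2=F, q3=F}.
2 branches closed, 3 open.
Each open branch fixes some atoms; the unmentioned ones are free. Counting distinct full assignments: branch {q1=T, q2=F} (q3) contributes 2 new; branch {q2=F, q3=T} (q1) contributes 1 new; branch {q1=T, q2=F, q3=F} (none free) contributes 0 new. Total: 3.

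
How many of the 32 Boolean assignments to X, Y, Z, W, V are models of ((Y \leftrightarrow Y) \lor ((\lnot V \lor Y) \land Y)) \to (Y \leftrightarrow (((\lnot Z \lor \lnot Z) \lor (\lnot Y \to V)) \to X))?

14

Initial set: {(((Y \leftrightarrow Y) \lor ((\lnot V \lor Y) \land Y)) \to (Y \leftrightarrow (((\lnot Z \lor \lnot Z) \lor (\lnot Y \to V)) \to X)))}.
(((Y \leftrightarrow Y) \lor ((\lnot V \lor Y) \land Y)) \to (Y \leftrightarrow (((\lnot Z \lor \lnot Z) \lor (\lnot Y \to V)) \to X))): β-rule — branch into \lnot ((Y \leftrightarrow Y) \lor ((\lnot V \lor Y) \land Y))  //  (Y \leftrightarrow (((\lnot Z \lor \lnot Z) \lor (\lnot Y \to V)) \to X)).
  branch 1 (add \lnot ((Y \leftrightarrow Y) \lor ((\lnot V \lor Y) \land Y))):
    \lnot ((Y \leftrightarrow Y) \lor ((\lnot V \lor Y) \land Y)): α-rule — add \lnot (Y \leftrightarrow Y), \lnot ((\lnot V \lor Y) \land Y).
    \lnot (Y \leftrightarrow Y): β-rule — branch into Y, \lnot Y  //  \lnot Y, Y.
      branch 1.1 (add Y, \lnot Y):
        × closes — contains both Y and \lnot Y.
      branch 1.2 (add \lnot Y, Y):
        × closes — contains both Y and \lnot Y.
  branch 2 (add (Y \leftrightarrow (((\lnot Z \lor \lnot Z) \lor (\lnot Y \to V)) \to X))):
    (Y \leftrightarrow (((\lnot Z \lor \lnot Z) \lor (\lnot Y \to V)) \to X)): β-rule — branch into Y, (((\lnot Z \lor \lnot Z) \lor (\lnot Y \to V)) \to X)  //  \lnot Y, \lnot (((\lnot Z \lor \lnot Z) \lor (\lnot Y \to V)) \to X).
      branch 2.1 (add Y, (((\lnot Z \lor \lnot Z) \lor (\lnot Y \to V)) \to X)):
        (((\lnot Z \lor \lnot Z) \lor (\lnot Y \to V)) \to X): β-rule — branch into \lnot ((\lnot Z \lor \lnot Z) \lor (\lnot Y \to V))  //  X.
          branch 2.1.1 (add \lnot ((\lnot Z \lor \lnot Z) \lor (\lnot Y \to V))):
            \lnot ((\lnot Z \lor \lnot Z) \lor (\lnot Y \to V)): α-rule — add \lnot (\lnot Z \lor \lnot Z), \lnot (\lnot Y \to V).
            \lnot (\lnot Z \lor \lnot Z): α-rule — add \lnot \lnot Z, \lnot \lnot Z.
            \lnot (\lnot Y \to V): α-rule — add \lnot Y, \lnot V.
            × closes — contains both Y and \lnot Y.
          branch 2.1.2 (add X):
            ○ open, literals {X=T, Y=T}.
      branch 2.2 (add \lnot Y, \lnot (((\lnot Z \lor \lnot Z) \lor (\lnot Y \to V)) \to X)):
        \lnot (((\lnot Z \lor \lnot Z) \lor (\lnot Y \to V)) \to X): α-rule — add ((\lnot Z \lor \lnot Z) \lor (\lnot Y \to V)), \lnot X.
        ((\lnot Z \lor \lnot Z) \lor (\lnot Y \to V)): β-rule — branch into (\lnot Z \lor \lnot Z)  //  (\lnot Y \to V).
          branch 2.2.1 (add (\lnot Z \lor \lnot Z)):
            (\lnot Z \lor \lnot Z): β-rule — branch into \lnot Z  //  \lnot Z.
              branch 2.2.1.1 (add \lnot Z):
                ○ open, literals {X=F, Y=F, Z=F}.
              branch 2.2.1.2 (add \lnot Z):
                ○ open, literals {X=F, Y=F, Z=F}.
          branch 2.2.2 (add (\lnot Y \to V)):
            (\lnot Y \to V): β-rule — branch into \lnot \lnot Y  //  V.
              branch 2.2.2.1 (add \lnot \lnot Y):
                × closes — contains both Y and \lnot Y.
              branch 2.2.2.2 (add V):
                ○ open, literals {V=T, X=F, Y=F}.
4 branches closed, 4 open.
Each open branch fixes some atoms; the unmentioned ones are free. Counting distinct full assignments: branch {X=T, Y=T} (Z, W, V) contributes 8 new; branch {X=F, Y=F, Z=F} (W, V) contributes 4 new; branch {X=F, Y=F, Z=F} (W, V) contributes 0 new; branch {V=T, X=F, Y=F} (Z, W) contributes 2 new. Total: 14.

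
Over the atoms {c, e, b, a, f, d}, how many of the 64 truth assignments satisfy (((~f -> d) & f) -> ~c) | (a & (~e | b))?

Initial set: {((((~f -> d) & f) -> ~c) | (a & (~e | b)))}.
((((~f -> d) & f) -> ~c) | (a & (~e | b))): β-rule — branch into (((~f -> d) & f) -> ~c)  //  (a & (~e | b)).
  branch 1 (add (((~f -> d) & f) -> ~c)):
    (((~f -> d) & f) -> ~c): β-rule — branch into ~((~f -> d) & f)  //  ~c.
      branch 1.1 (add ~((~f -> d) & f)):
        ~((~f -> d) & f): β-rule — branch into ~(~f -> d)  //  ~f.
          branch 1.1.1 (add ~(~f -> d)):
            ~(~f -> d): α-rule — add ~f, ~d.
            ○ open, literals {d=F, f=F}.
          branch 1.1.2 (add ~f):
            ○ open, literals {f=F}.
      branch 1.2 (add ~c):
        ○ open, literals {c=F}.
  branch 2 (add (a & (~e | b))):
    (a & (~e | b)): α-rule — add a, (~e | b).
    (~e | b): β-rule — branch into ~e  //  b.
      branch 2.1 (add ~e):
        ○ open, literals {a=T, e=F}.
      branch 2.2 (add b):
        ○ open, literals {a=T, b=T}.
0 branches closed, 5 open.
Each open branch fixes some atoms; the unmentioned ones are free. Counting distinct full assignments: branch {d=F, f=F} (c, e, b, a) contributes 16 new; branch {f=F} (c, e, b, a, d) contributes 16 new; branch {c=F} (e, b, a, f, d) contributes 16 new; branch {a=T, e=F} (c, b, f, d) contributes 4 new; branch {a=T, b=T} (c, e, f, d) contributes 2 new. Total: 54.

54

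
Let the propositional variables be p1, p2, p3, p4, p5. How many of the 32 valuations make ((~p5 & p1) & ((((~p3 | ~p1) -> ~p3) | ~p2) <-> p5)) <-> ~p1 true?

16

Initial set: {(((~p5 & p1) & ((((~p3 | ~p1) -> ~p3) | ~p2) <-> p5)) <-> ~p1)}.
(((~p5 & p1) & ((((~p3 | ~p1) -> ~p3) | ~p2) <-> p5)) <-> ~p1): β-rule — branch into ((~p5 & p1) & ((((~p3 | ~p1) -> ~p3) | ~p2) <-> p5)), ~p1  //  ~((~p5 & p1) & ((((~p3 | ~p1) -> ~p3) | ~p2) <-> p5)), ~~p1.
  branch 1 (add ((~p5 & p1) & ((((~p3 | ~p1) -> ~p3) | ~p2) <-> p5)), ~p1):
    ((~p5 & p1) & ((((~p3 | ~p1) -> ~p3) | ~p2) <-> p5)): α-rule — add (~p5 & p1), ((((~p3 | ~p1) -> ~p3) | ~p2) <-> p5).
    (~p5 & p1): α-rule — add ~p5, p1.
    × closes — contains both p1 and ~p1.
  branch 2 (add ~((~p5 & p1) & ((((~p3 | ~p1) -> ~p3) | ~p2) <-> p5)), ~~p1):
    ~((~p5 & p1) & ((((~p3 | ~p1) -> ~p3) | ~p2) <-> p5)): β-rule — branch into ~(~p5 & p1)  //  ~((((~p3 | ~p1) -> ~p3) | ~p2) <-> p5).
      branch 2.1 (add ~(~p5 & p1)):
        ~(~p5 & p1): β-rule — branch into ~~p5  //  ~p1.
          branch 2.1.1 (add ~~p5):
            ○ open, literals {p1=true, p5=true}.
          branch 2.1.2 (add ~p1):
            × closes — contains both p1 and ~p1.
      branch 2.2 (add ~((((~p3 | ~p1) -> ~p3) | ~p2) <-> p5)):
        ~((((~p3 | ~p1) -> ~p3) | ~p2) <-> p5): β-rule — branch into (((~p3 | ~p1) -> ~p3) | ~p2), ~p5  //  ~(((~p3 | ~p1) -> ~p3) | ~p2), p5.
          branch 2.2.1 (add (((~p3 | ~p1) -> ~p3) | ~p2), ~p5):
            (((~p3 | ~p1) -> ~p3) | ~p2): β-rule — branch into ((~p3 | ~p1) -> ~p3)  //  ~p2.
              branch 2.2.1.1 (add ((~p3 | ~p1) -> ~p3)):
                ((~p3 | ~p1) -> ~p3): β-rule — branch into ~(~p3 | ~p1)  //  ~p3.
                  branch 2.2.1.1.1 (add ~(~p3 | ~p1)):
                    ~(~p3 | ~p1): α-rule — add ~~p3, ~~p1.
                    ○ open, literals {p1=true, p3=true, p5=false}.
                  branch 2.2.1.1.2 (add ~p3):
                    ○ open, literals {p1=true, p3=false, p5=false}.
              branch 2.2.1.2 (add ~p2):
                ○ open, literals {p1=true, p2=false, p5=false}.
          branch 2.2.2 (add ~(((~p3 | ~p1) -> ~p3) | ~p2), p5):
            ~(((~p3 | ~p1) -> ~p3) | ~p2): α-rule — add ~((~p3 | ~p1) -> ~p3), ~~p2.
            ~((~p3 | ~p1) -> ~p3): α-rule — add (~p3 | ~p1), ~~p3.
            (~p3 | ~p1): β-rule — branch into ~p3  //  ~p1.
              branch 2.2.2.1 (add ~p3):
                × closes — contains both p3 and ~p3.
              branch 2.2.2.2 (add ~p1):
                × closes — contains both p1 and ~p1.
4 branches closed, 4 open.
Each open branch fixes some atoms; the unmentioned ones are free. Counting distinct full assignments: branch {p1=true, p5=true} (p2, p3, p4) contributes 8 new; branch {p1=true, p3=true, p5=false} (p2, p4) contributes 4 new; branch {p1=true, p3=false, p5=false} (p2, p4) contributes 4 new; branch {p1=true, p2=false, p5=false} (p3, p4) contributes 0 new. Total: 16.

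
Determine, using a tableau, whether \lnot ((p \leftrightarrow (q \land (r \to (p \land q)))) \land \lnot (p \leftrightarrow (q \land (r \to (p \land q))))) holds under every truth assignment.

Valid

Assume the negation and expand:
Initial set: {\lnot \lnot ((p \leftrightarrow (q \land (r \to (p \land q)))) \land \lnot (p \leftrightarrow (q \land (r \to (p \land q)))))}.
\lnot \lnot ((p \leftrightarrow (q \land (r \to (p \land q)))) \land \lnot (p \leftrightarrow (q \land (r \to (p \land q))))): α-rule — add (p \leftrightarrow (q \land (r \to (p \land q)))), \lnot (p \leftrightarrow (q \land (r \to (p \land q)))).
(p \leftrightarrow (q \land (r \to (p \land q)))): β-rule — branch into p, (q \land (r \to (p \land q)))  //  \lnot p, \lnot (q \land (r \to (p \land q))).
  branch 1 (add p, (q \land (r \to (p \land q)))):
    (q \land (r \to (p \land q))): α-rule — add q, (r \to (p \land q)).
    \lnot (p \leftrightarrow (q \land (r \to (p \land q)))): β-rule — branch into p, \lnot (q \land (r \to (p \land q)))  //  \lnot p, (q \land (r \to (p \land q))).
      branch 1.1 (add p, \lnot (q \land (r \to (p \land q)))):
        (r \to (p \land q)): β-rule — branch into \lnot r  //  (p \land q).
          branch 1.1.1 (add \lnot r):
            \lnot (q \land (r \to (p \land q))): β-rule — branch into \lnot q  //  \lnot (r \to (p \land q)).
              branch 1.1.1.1 (add \lnot q):
                × closes — contains both q and \lnot q.
              branch 1.1.1.2 (add \lnot (r \to (p \land q))):
                \lnot (r \to (p \land q)): α-rule — add r, \lnot (p \land q).
                × closes — contains both r and \lnot r.
          branch 1.1.2 (add (p \land q)):
            (p \land q): α-rule — add p, q.
            \lnot (q \land (r \to (p \land q))): β-rule — branch into \lnot q  //  \lnot (r \to (p \land q)).
              branch 1.1.2.1 (add \lnot q):
                × closes — contains both q and \lnot q.
              branch 1.1.2.2 (add \lnot (r \to (p \land q))):
                \lnot (r \to (p \land q)): α-rule — add r, \lnot (p \land q).
                \lnot (p \land q): β-rule — branch into \lnot p  //  \lnot q.
                  branch 1.1.2.2.1 (add \lnot p):
                    × closes — contains both p and \lnot p.
                  branch 1.1.2.2.2 (add \lnot q):
                    × closes — contains both q and \lnot q.
      branch 1.2 (add \lnot p, (q \land (r \to (p \land q)))):
        × closes — contains both p and \lnot p.
  branch 2 (add \lnot p, \lnot (q \land (r \to (p \land q)))):
    \lnot (p \leftrightarrow (q \land (r \to (p \land q)))): β-rule — branch into p, \lnot (q \land (r \to (p \land q)))  //  \lnot p, (q \land (r \to (p \land q))).
      branch 2.1 (add p, \lnot (q \land (r \to (p \land q)))):
        × closes — contains both p and \lnot p.
      branch 2.2 (add \lnot p, (q \land (r \to (p \land q)))):
        (q \land (r \to (p \land q))): α-rule — add q, (r \to (p \land q)).
        \lnot (q \land (r \to (p \land q))): β-rule — branch into \lnot q  //  \lnot (r \to (p \land q)).
          branch 2.2.1 (add \lnot q):
            × closes — contains both q and \lnot q.
          branch 2.2.2 (add \lnot (r \to (p \land q))):
            \lnot (r \to (p \land q)): α-rule — add r, \lnot (p \land q).
            (r \to (p \land q)): β-rule — branch into \lnot r  //  (p \land q).
              branch 2.2.2.1 (add \lnot r):
                × closes — contains both r and \lnot r.
              branch 2.2.2.2 (add (p \land q)):
                (p \land q): α-rule — add p, q.
                × closes — contains both p and \lnot p.
All 10 branches close.
Every branch closed, so the negation is unsatisfiable and the formula is valid.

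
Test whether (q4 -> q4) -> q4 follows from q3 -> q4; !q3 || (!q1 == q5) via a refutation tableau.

Initial set: {(q3 -> q4); (!q3 || (!q1 == q5)); !((q4 -> q4) -> q4)}.
!((q4 -> q4) -> q4): α-rule — add (q4 -> q4), !q4.
(q3 -> q4): β-rule — branch into !q3  //  q4.
  branch 1 (add !q3):
    (!q3 || (!q1 == q5)): β-rule — branch into !q3  //  (!q1 == q5).
      branch 1.1 (add !q3):
        (q4 -> q4): β-rule — branch into !q4  //  q4.
          branch 1.1.1 (add !q4):
            ○ open, literals {q3=F, q4=F}.
          branch 1.1.2 (add q4):
            × closes — contains both q4 and !q4.
      branch 1.2 (add (!q1 == q5)):
        (q4 -> q4): β-rule — branch into !q4  //  q4.
          branch 1.2.1 (add !q4):
            (!q1 == q5): β-rule — branch into !q1, q5  //  !!q1, !q5.
              branch 1.2.1.1 (add !q1, q5):
                ○ open, literals {q1=F, q3=F, q4=F, q5=T}.
              branch 1.2.1.2 (add !!q1, !q5):
                ○ open, literals {q1=T, q3=F, q4=F, q5=F}.
          branch 1.2.2 (add q4):
            × closes — contains both q4 and !q4.
  branch 2 (add q4):
    × closes — contains both q4 and !q4.
3 branches closed, 3 open.
An open branch gives a countermodel: q3=F, q4=F (unmentioned atoms arbitrary); the premises hold there but the conclusion fails.

No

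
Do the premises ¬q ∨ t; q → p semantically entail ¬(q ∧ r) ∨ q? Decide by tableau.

Yes

Initial set: {(¬q ∨ t); (q → p); ¬(¬(q ∧ r) ∨ q)}.
¬(¬(q ∧ r) ∨ q): α-rule — add ¬¬(q ∧ r), ¬q.
¬¬(q ∧ r): α-rule — add q, r.
× closes — contains both q and ¬q.
All 1 branch closes.
Every branch closed, so the premises entail the conclusion.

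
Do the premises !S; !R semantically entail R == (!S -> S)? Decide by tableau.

Initial set: {!S; !R; !(R == (!S -> S))}.
!(R == (!S -> S)): β-rule — branch into R, !(!S -> S)  //  !R, (!S -> S).
  branch 1 (add R, !(!S -> S)):
    × closes — contains both R and !R.
  branch 2 (add !R, (!S -> S)):
    (!S -> S): β-rule — branch into !!S  //  S.
      branch 2.1 (add !!S):
        × closes — contains both S and !S.
      branch 2.2 (add S):
        × closes — contains both S and !S.
All 3 branches close.
Every branch closed, so the premises entail the conclusion.

Yes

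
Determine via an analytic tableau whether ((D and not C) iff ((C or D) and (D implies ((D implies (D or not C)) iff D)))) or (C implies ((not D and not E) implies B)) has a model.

Satisfiable

Initial set: {(((D and not C) iff ((C or D) and (D implies ((D implies (D or not C)) iff D)))) or (C implies ((not D and not E) implies B)))}.
(((D and not C) iff ((C or D) and (D implies ((D implies (D or not C)) iff D)))) or (C implies ((not D and not E) implies B))): β-rule — branch into ((D and not C) iff ((C or D) and (D implies ((D implies (D or not C)) iff D))))  //  (C implies ((not D and not E) implies B)).
  branch 1 (add ((D and not C) iff ((C or D) and (D implies ((D implies (D or not C)) iff D))))):
    ((D and not C) iff ((C or D) and (D implies ((D implies (D or not C)) iff D)))): β-rule — branch into (D and not C), ((C or D) and (D implies ((D implies (D or not C)) iff D)))  //  not (D and not C), not ((C or D) and (D implies ((D implies (D or not C)) iff D))).
      branch 1.1 (add (D and not C), ((C or D) and (D implies ((D implies (D or not C)) iff D)))):
        (D and not C): α-rule — add D, not C.
        ((C or D) and (D implies ((D implies (D or not C)) iff D))): α-rule — add (C or D), (D implies ((D implies (D or not C)) iff D)).
        (C or D): β-rule — branch into C  //  D.
          branch 1.1.1 (add C):
            × closes — contains both C and not C.
          branch 1.1.2 (add D):
            (D implies ((D implies (D or not C)) iff D)): β-rule — branch into not D  //  ((D implies (D or not C)) iff D).
              branch 1.1.2.1 (add not D):
                × closes — contains both D and not D.
              branch 1.1.2.2 (add ((D implies (D or not C)) iff D)):
                ((D implies (D or not C)) iff D): β-rule — branch into (D implies (D or not C)), D  //  not (D implies (D or not C)), not D.
                  branch 1.1.2.2.1 (add (D implies (D or not C)), D):
                    (D implies (D or not C)): β-rule — branch into not D  //  (D or not C).
                      branch 1.1.2.2.1.1 (add not D):
                        × closes — contains both D and not D.
                      branch 1.1.2.2.1.2 (add (D or not C)):
                        (D or not C): β-rule — branch into D  //  not C.
                          branch 1.1.2.2.1.2.1 (add D):
                            ○ open, literals {C=false, D=true}.
                          branch 1.1.2.2.1.2.2 (add not C):
                            ○ open, literals {C=false, D=true}.
                  branch 1.1.2.2.2 (add not (D implies (D or not C)), not D):
                    × closes — contains both D and not D.
      branch 1.2 (add not (D and not C), not ((C or D) and (D implies ((D implies (D or not C)) iff D)))):
        not (D and not C): β-rule — branch into not D  //  not not C.
          branch 1.2.1 (add not D):
            not ((C or D) and (D implies ((D implies (D or not C)) iff D))): β-rule — branch into not (C or D)  //  not (D implies ((D implies (D or not C)) iff D)).
              branch 1.2.1.1 (add not (C or D)):
                not (C or D): α-rule — add not C, not D.
                ○ open, literals {C=false, D=false}.
              branch 1.2.1.2 (add not (D implies ((D implies (D or not C)) iff D))):
                not (D implies ((D implies (D or not C)) iff D)): α-rule — add D, not ((D implies (D or not C)) iff D).
                × closes — contains both D and not D.
          branch 1.2.2 (add not not C):
            not ((C or D) and (D implies ((D implies (D or not C)) iff D))): β-rule — branch into not (C or D)  //  not (D implies ((D implies (D or not C)) iff D)).
              branch 1.2.2.1 (add not (C or D)):
                not (C or D): α-rule — add not C, not D.
                × closes — contains both C and not C.
              branch 1.2.2.2 (add not (D implies ((D implies (D or not C)) iff D))):
                not (D implies ((D implies (D or not C)) iff D)): α-rule — add D, not ((D implies (D or not C)) iff D).
                not ((D implies (D or not C)) iff D): β-rule — branch into (D implies (D or not C)), not D  //  not (D implies (D or not C)), D.
                  branch 1.2.2.2.1 (add (D implies (D or not C)), not D):
                    × closes — contains both D and not D.
                  branch 1.2.2.2.2 (add not (D implies (D or not C)), D):
                    not (D implies (D or not C)): α-rule — add D, not (D or not C).
                    not (D or not C): α-rule — add not D, not not C.
                    × closes — contains both D and not D.
  branch 2 (add (C implies ((not D and not E) implies B))):
    (C implies ((not D and not E) implies B)): β-rule — branch into not C  //  ((not D and not E) implies B).
      branch 2.1 (add not C):
        ○ open, literals {C=false}.
      branch 2.2 (add ((not D and not E) implies B)):
        ((not D and not E) implies B): β-rule — branch into not (not D and not E)  //  B.
          branch 2.2.1 (add not (not D and not E)):
            not (not D and not E): β-rule — branch into not not D  //  not not E.
              branch 2.2.1.1 (add not not D):
                ○ open, literals {D=true}.
              branch 2.2.1.2 (add not not E):
                ○ open, literals {E=true}.
          branch 2.2.2 (add B):
            ○ open, literals {B=true}.
8 branches closed, 7 open.
An open branch gives a satisfying assignment: C=false, D=true.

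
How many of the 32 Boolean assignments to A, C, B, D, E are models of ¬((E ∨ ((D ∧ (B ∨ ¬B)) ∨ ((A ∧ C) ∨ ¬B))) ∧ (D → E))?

11

Initial set: {¬((E ∨ ((D ∧ (B ∨ ¬B)) ∨ ((A ∧ C) ∨ ¬B))) ∧ (D → E))}.
¬((E ∨ ((D ∧ (B ∨ ¬B)) ∨ ((A ∧ C) ∨ ¬B))) ∧ (D → E)): β-rule — branch into ¬(E ∨ ((D ∧ (B ∨ ¬B)) ∨ ((A ∧ C) ∨ ¬B)))  //  ¬(D → E).
  branch 1 (add ¬(E ∨ ((D ∧ (B ∨ ¬B)) ∨ ((A ∧ C) ∨ ¬B)))):
    ¬(E ∨ ((D ∧ (B ∨ ¬B)) ∨ ((A ∧ C) ∨ ¬B))): α-rule — add ¬E, ¬((D ∧ (B ∨ ¬B)) ∨ ((A ∧ C) ∨ ¬B)).
    ¬((D ∧ (B ∨ ¬B)) ∨ ((A ∧ C) ∨ ¬B)): α-rule — add ¬(D ∧ (B ∨ ¬B)), ¬((A ∧ C) ∨ ¬B).
    ¬((A ∧ C) ∨ ¬B): α-rule — add ¬(A ∧ C), ¬¬B.
    ¬(D ∧ (B ∨ ¬B)): β-rule — branch into ¬D  //  ¬(B ∨ ¬B).
      branch 1.1 (add ¬D):
        ¬(A ∧ C): β-rule — branch into ¬A  //  ¬C.
          branch 1.1.1 (add ¬A):
            ○ open, literals {A=0, B=1, D=0, E=0}.
          branch 1.1.2 (add ¬C):
            ○ open, literals {B=1, C=0, D=0, E=0}.
      branch 1.2 (add ¬(B ∨ ¬B)):
        ¬(B ∨ ¬B): α-rule — add ¬B, ¬¬B.
        × closes — contains both B and ¬B.
  branch 2 (add ¬(D → E)):
    ¬(D → E): α-rule — add D, ¬E.
    ○ open, literals {D=1, E=0}.
1 branch closed, 3 open.
Each open branch fixes some atoms; the unmentioned ones are free. Counting distinct full assignments: branch {A=0, B=1, D=0, E=0} (C) contributes 2 new; branch {B=1, C=0, D=0, E=0} (A) contributes 1 new; branch {D=1, E=0} (A, C, B) contributes 8 new. Total: 11.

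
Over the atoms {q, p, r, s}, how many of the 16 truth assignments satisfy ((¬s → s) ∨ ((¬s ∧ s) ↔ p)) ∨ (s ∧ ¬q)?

Initial set: {(((¬s → s) ∨ ((¬s ∧ s) ↔ p)) ∨ (s ∧ ¬q))}.
(((¬s → s) ∨ ((¬s ∧ s) ↔ p)) ∨ (s ∧ ¬q)): β-rule — branch into ((¬s → s) ∨ ((¬s ∧ s) ↔ p))  //  (s ∧ ¬q).
  branch 1 (add ((¬s → s) ∨ ((¬s ∧ s) ↔ p))):
    ((¬s → s) ∨ ((¬s ∧ s) ↔ p)): β-rule — branch into (¬s → s)  //  ((¬s ∧ s) ↔ p).
      branch 1.1 (add (¬s → s)):
        (¬s → s): β-rule — branch into ¬¬s  //  s.
          branch 1.1.1 (add ¬¬s):
            ○ open, literals {s=T}.
          branch 1.1.2 (add s):
            ○ open, literals {s=T}.
      branch 1.2 (add ((¬s ∧ s) ↔ p)):
        ((¬s ∧ s) ↔ p): β-rule — branch into (¬s ∧ s), p  //  ¬(¬s ∧ s), ¬p.
          branch 1.2.1 (add (¬s ∧ s), p):
            (¬s ∧ s): α-rule — add ¬s, s.
            × closes — contains both s and ¬s.
          branch 1.2.2 (add ¬(¬s ∧ s), ¬p):
            ¬(¬s ∧ s): β-rule — branch into ¬¬s  //  ¬s.
              branch 1.2.2.1 (add ¬¬s):
                ○ open, literals {p=F, s=T}.
              branch 1.2.2.2 (add ¬s):
                ○ open, literals {p=F, s=F}.
  branch 2 (add (s ∧ ¬q)):
    (s ∧ ¬q): α-rule — add s, ¬q.
    ○ open, literals {q=F, s=T}.
1 branch closed, 5 open.
Each open branch fixes some atoms; the unmentioned ones are free. Counting distinct full assignments: branch {s=T} (q, p, r) contributes 8 new; branch {s=T} (q, p, r) contributes 0 new; branch {p=F, s=T} (q, r) contributes 0 new; branch {p=F, s=F} (q, r) contributes 4 new; branch {q=F, s=T} (p, r) contributes 0 new. Total: 12.

12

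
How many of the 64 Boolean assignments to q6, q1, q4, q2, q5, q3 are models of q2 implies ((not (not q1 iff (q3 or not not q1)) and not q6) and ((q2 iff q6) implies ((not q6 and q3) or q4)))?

44

Initial set: {(q2 implies ((not (not q1 iff (q3 or not not q1)) and not q6) and ((q2 iff q6) implies ((not q6 and q3) or q4))))}.
(q2 implies ((not (not q1 iff (q3 or not not q1)) and not q6) and ((q2 iff q6) implies ((not q6 and q3) or q4)))): β-rule — branch into not q2  //  ((not (not q1 iff (q3 or not not q1)) and not q6) and ((q2 iff q6) implies ((not q6 and q3) or q4))).
  branch 1 (add not q2):
    ○ open, literals {q2=false}.
  branch 2 (add ((not (not q1 iff (q3 or not not q1)) and not q6) and ((q2 iff q6) implies ((not q6 and q3) or q4)))):
    ((not (not q1 iff (q3 or not not q1)) and not q6) and ((q2 iff q6) implies ((not q6 and q3) or q4))): α-rule — add (not (not q1 iff (q3 or not not q1)) and not q6), ((q2 iff q6) implies ((not q6 and q3) or q4)).
    (not (not q1 iff (q3 or not not q1)) and not q6): α-rule — add not (not q1 iff (q3 or not not q1)), not q6.
    ((q2 iff q6) implies ((not q6 and q3) or q4)): β-rule — branch into not (q2 iff q6)  //  ((not q6 and q3) or q4).
      branch 2.1 (add not (q2 iff q6)):
        not (not q1 iff (q3 or not not q1)): β-rule — branch into not q1, not (q3 or not not q1)  //  not not q1, (q3 or not not q1).
          branch 2.1.1 (add not q1, not (q3 or not not q1)):
            not (q3 or not not q1): α-rule — add not q3, not not not q1.
            not not not q1: drop double negation, giving not q1.
            not (q2 iff q6): β-rule — branch into q2, not q6  //  not q2, q6.
              branch 2.1.1.1 (add q2, not q6):
                ○ open, literals {q1=false, q2=true, q3=false, q6=false}.
              branch 2.1.1.2 (add not q2, q6):
                × closes — contains both q6 and not q6.
          branch 2.1.2 (add not not q1, (q3 or not not q1)):
            not (q2 iff q6): β-rule — branch into q2, not q6  //  not q2, q6.
              branch 2.1.2.1 (add q2, not q6):
                (q3 or not not q1): β-rule — branch into q3  //  not not q1.
                  branch 2.1.2.1.1 (add q3):
                    ○ open, literals {q1=true, q2=true, q3=true, q6=false}.
                  branch 2.1.2.1.2 (add not not q1):
                    not not q1: drop double negation, giving q1.
                    ○ open, literals {q1=true, q2=true, q6=false}.
              branch 2.1.2.2 (add not q2, q6):
                × closes — contains both q6 and not q6.
      branch 2.2 (add ((not q6 and q3) or q4)):
        not (not q1 iff (q3 or not not q1)): β-rule — branch into not q1, not (q3 or not not q1)  //  not not q1, (q3 or not not q1).
          branch 2.2.1 (add not q1, not (q3 or not not q1)):
            not (q3 or not not q1): α-rule — add not q3, not not not q1.
            not not not q1: drop double negation, giving not q1.
            ((not q6 and q3) or q4): β-rule — branch into (not q6 and q3)  //  q4.
              branch 2.2.1.1 (add (not q6 and q3)):
                (not q6 and q3): α-rule — add not q6, q3.
                × closes — contains both q3 and not q3.
              branch 2.2.1.2 (add q4):
                ○ open, literals {q1=false, q3=false, q4=true, q6=false}.
          branch 2.2.2 (add not not q1, (q3 or not not q1)):
            ((not q6 and q3) or q4): β-rule — branch into (not q6 and q3)  //  q4.
              branch 2.2.2.1 (add (not q6 and q3)):
                (not q6 and q3): α-rule — add not q6, q3.
                (q3 or not not q1): β-rule — branch into q3  //  not not q1.
                  branch 2.2.2.1.1 (add q3):
                    ○ open, literals {q1=true, q3=true, q6=false}.
                  branch 2.2.2.1.2 (add not not q1):
                    not not q1: drop double negation, giving q1.
                    ○ open, literals {q1=true, q3=true, q6=false}.
              branch 2.2.2.2 (add q4):
                (q3 or not not q1): β-rule — branch into q3  //  not not q1.
                  branch 2.2.2.2.1 (add q3):
                    ○ open, literals {q1=true, q3=true, q4=true, q6=false}.
                  branch 2.2.2.2.2 (add not not q1):
                    not not q1: drop double negation, giving q1.
                    ○ open, literals {q1=true, q4=true, q6=false}.
3 branches closed, 9 open.
Each open branch fixes some atoms; the unmentioned ones are free. Counting distinct full assignments: branch {q2=false} (q6, q1, q4, q5, q3) contributes 32 new; branch {q1=false, q2=true, q3=false, q6=false} (q4, q5) contributes 4 new; branch {q1=true, q2=true, q3=true, q6=false} (q4, q5) contributes 4 new; branch {q1=true, q2=true, q6=false} (q4, q5, q3) contributes 4 new; branch {q1=false, q3=false, q4=true, q6=false} (q2, q5) contributes 0 new; branch {q1=true, q3=true, q6=false} (q4, q2, q5) contributes 0 new; branch {q1=true, q3=true, q6=false} (q4, q2, q5) contributes 0 new; branch {q1=true, q3=true, q4=true, q6=false} (q2, q5) contributes 0 new; branch {q1=true, q4=true, q6=false} (q2, q5, q3) contributes 0 new. Total: 44.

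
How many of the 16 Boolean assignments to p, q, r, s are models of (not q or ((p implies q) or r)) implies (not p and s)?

Initial set: {((not q or ((p implies q) or r)) implies (not p and s))}.
((not q or ((p implies q) or r)) implies (not p and s)): β-rule — branch into not (not q or ((p implies q) or r))  //  (not p and s).
  branch 1 (add not (not q or ((p implies q) or r))):
    not (not q or ((p implies q) or r)): α-rule — add not not q, not ((p implies q) or r).
    not ((p implies q) or r): α-rule — add not (p implies q), not r.
    not (p implies q): α-rule — add p, not q.
    × closes — contains both q and not q.
  branch 2 (add (not p and s)):
    (not p and s): α-rule — add not p, s.
    ○ open, literals {p=false, s=true}.
1 branch closed, 1 open.
Each open branch fixes some atoms; the unmentioned ones are free. Counting distinct full assignments: branch {p=false, s=true} (q, r) contributes 4 new. Total: 4.

4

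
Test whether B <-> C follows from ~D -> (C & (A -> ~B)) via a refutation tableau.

No

Initial set: {(~D -> (C & (A -> ~B))); ~(B <-> C)}.
(~D -> (C & (A -> ~B))): β-rule — branch into ~~D  //  (C & (A -> ~B)).
  branch 1 (add ~~D):
    ~(B <-> C): β-rule — branch into B, ~C  //  ~B, C.
      branch 1.1 (add B, ~C):
        ○ open, literals {B=true, C=false, D=true}.
      branch 1.2 (add ~B, C):
        ○ open, literals {B=false, C=true, D=true}.
  branch 2 (add (C & (A -> ~B))):
    (C & (A -> ~B)): α-rule — add C, (A -> ~B).
    ~(B <-> C): β-rule — branch into B, ~C  //  ~B, C.
      branch 2.1 (add B, ~C):
        × closes — contains both C and ~C.
      branch 2.2 (add ~B, C):
        (A -> ~B): β-rule — branch into ~A  //  ~B.
          branch 2.2.1 (add ~A):
            ○ open, literals {A=false, B=false, C=true}.
          branch 2.2.2 (add ~B):
            ○ open, literals {B=false, C=true}.
1 branch closed, 4 open.
An open branch gives a countermodel: B=true, C=false, D=true (unmentioned atoms arbitrary); the premises hold there but the conclusion fails.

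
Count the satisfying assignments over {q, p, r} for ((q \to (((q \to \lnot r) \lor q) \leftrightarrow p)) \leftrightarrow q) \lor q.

4

Initial set: {(((q \to (((q \to \lnot r) \lor q) \leftrightarrow p)) \leftrightarrow q) \lor q)}.
(((q \to (((q \to \lnot r) \lor q) \leftrightarrow p)) \leftrightarrow q) \lor q): β-rule — branch into ((q \to (((q \to \lnot r) \lor q) \leftrightarrow p)) \leftrightarrow q)  //  q.
  branch 1 (add ((q \to (((q \to \lnot r) \lor q) \leftrightarrow p)) \leftrightarrow q)):
    ((q \to (((q \to \lnot r) \lor q) \leftrightarrow p)) \leftrightarrow q): β-rule — branch into (q \to (((q \to \lnot r) \lor q) \leftrightarrow p)), q  //  \lnot (q \to (((q \to \lnot r) \lor q) \leftrightarrow p)), \lnot q.
      branch 1.1 (add (q \to (((q \to \lnot r) \lor q) \leftrightarrow p)), q):
        (q \to (((q \to \lnot r) \lor q) \leftrightarrow p)): β-rule — branch into \lnot q  //  (((q \to \lnot r) \lor q) \leftrightarrow p).
          branch 1.1.1 (add \lnot q):
            × closes — contains both q and \lnot q.
          branch 1.1.2 (add (((q \to \lnot r) \lor q) \leftrightarrow p)):
            (((q \to \lnot r) \lor q) \leftrightarrow p): β-rule — branch into ((q \to \lnot r) \lor q), p  //  \lnot ((q \to \lnot r) \lor q), \lnot p.
              branch 1.1.2.1 (add ((q \to \lnot r) \lor q), p):
                ((q \to \lnot r) \lor q): β-rule — branch into (q \to \lnot r)  //  q.
                  branch 1.1.2.1.1 (add (q \to \lnot r)):
                    (q \to \lnot r): β-rule — branch into \lnot q  //  \lnot r.
                      branch 1.1.2.1.1.1 (add \lnot q):
                        × closes — contains both q and \lnot q.
                      branch 1.1.2.1.1.2 (add \lnot r):
                        ○ open, literals {p=1, q=1, r=0}.
                  branch 1.1.2.1.2 (add q):
                    ○ open, literals {p=1, q=1}.
              branch 1.1.2.2 (add \lnot ((q \to \lnot r) \lor q), \lnot p):
                \lnot ((q \to \lnot r) \lor q): α-rule — add \lnot (q \to \lnot r), \lnot q.
                × closes — contains both q and \lnot q.
      branch 1.2 (add \lnot (q \to (((q \to \lnot r) \lor q) \leftrightarrow p)), \lnot q):
        \lnot (q \to (((q \to \lnot r) \lor q) \leftrightarrow p)): α-rule — add q, \lnot (((q \to \lnot r) \lor q) \leftrightarrow p).
        × closes — contains both q and \lnot q.
  branch 2 (add q):
    ○ open, literals {q=1}.
4 branches closed, 3 open.
Each open branch fixes some atoms; the unmentioned ones are free. Counting distinct full assignments: branch {p=1, q=1, r=0} (none free) contributes 1 new; branch {p=1, q=1} (r) contributes 1 new; branch {q=1} (p, r) contributes 2 new. Total: 4.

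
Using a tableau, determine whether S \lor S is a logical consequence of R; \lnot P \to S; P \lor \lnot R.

No

Initial set: {T R; T (\lnot P \to S); T (P \lor \lnot R); F (S \lor S)}.
F (S \lor S): α-rule — add F S, F S.
T (\lnot P \to S): β-rule — branch into F \lnot P  //  T S.
  branch 1 (add F \lnot P):
    T (P \lor \lnot R): β-rule — branch into T P  //  T \lnot R.
      branch 1.1 (add T P):
        ○ open, literals {P=true, R=true, S=false}.
      branch 1.2 (add T \lnot R):
        × closes — contains both R and \lnot R.
  branch 2 (add T S):
    × closes — contains both S and \lnot S.
2 branches closed, 1 open.
An open branch gives a countermodel: P=true, R=true, S=false (unmentioned atoms arbitrary); the premises hold there but the conclusion fails.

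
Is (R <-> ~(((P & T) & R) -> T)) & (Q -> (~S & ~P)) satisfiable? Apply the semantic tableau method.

Satisfiable

Initial set: {T ((R <-> ~(((P & T) & R) -> T)) & (Q -> (~S & ~P)))}.
T ((R <-> ~(((P & T) & R) -> T)) & (Q -> (~S & ~P))): α-rule — add T (R <-> ~(((P & T) & R) -> T)), T (Q -> (~S & ~P)).
T (R <-> ~(((P & T) & R) -> T)): β-rule — branch into T R, T ~(((P & T) & R) -> T)  //  F R, F ~(((P & T) & R) -> T).
  branch 1 (add T R, T ~(((P & T) & R) -> T)):
    T ~(((P & T) & R) -> T): α-rule — add T ((P & T) & R), F T.
    T ((P & T) & R): α-rule — add T (P & T), T R.
    T (P & T): α-rule — add T P, T T.
    × closes — contains both T and ~T.
  branch 2 (add F R, F ~(((P & T) & R) -> T)):
    T (Q -> (~S & ~P)): β-rule — branch into F Q  //  T (~S & ~P).
      branch 2.1 (add F Q):
        F ~(((P & T) & R) -> T): β-rule — branch into F ((P & T) & R)  //  T T.
          branch 2.1.1 (add F ((P & T) & R)):
            F ((P & T) & R): β-rule — branch into F (P & T)  //  F R.
              branch 2.1.1.1 (add F (P & T)):
                F (P & T): β-rule — branch into F P  //  F T.
                  branch 2.1.1.1.1 (add F P):
                    ○ open, literals {P=false, Q=false, R=false}.
                  branch 2.1.1.1.2 (add F T):
                    ○ open, literals {Q=false, R=false, T=false}.
              branch 2.1.1.2 (add F R):
                ○ open, literals {Q=false, R=false}.
          branch 2.1.2 (add T T):
            ○ open, literals {Q=false, R=false, T=true}.
      branch 2.2 (add T (~S & ~P)):
        T (~S & ~P): α-rule — add T ~S, T ~P.
        F ~(((P & T) & R) -> T): β-rule — branch into F ((P & T) & R)  //  T T.
          branch 2.2.1 (add F ((P & T) & R)):
            F ((P & T) & R): β-rule — branch into F (P & T)  //  F R.
              branch 2.2.1.1 (add F (P & T)):
                F (P & T): β-rule — branch into F P  //  F T.
                  branch 2.2.1.1.1 (add F P):
                    ○ open, literals {P=false, R=false, S=false}.
                  branch 2.2.1.1.2 (add F T):
                    ○ open, literals {P=false, R=false, S=false, T=false}.
              branch 2.2.1.2 (add F R):
                ○ open, literals {P=false, R=false, S=false}.
          branch 2.2.2 (add T T):
            ○ open, literals {P=false, R=false, S=false, T=true}.
1 branch closed, 8 open.
An open branch gives a satisfying assignment: P=false, Q=false, R=false.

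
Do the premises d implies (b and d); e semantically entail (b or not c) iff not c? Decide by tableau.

No

Initial set: {T (d implies (b and d)); T e; F ((b or not c) iff not c)}.
T (d implies (b and d)): β-rule — branch into F d  //  T (b and d).
  branch 1 (add F d):
    F ((b or not c) iff not c): β-rule — branch into T (b or not c), F not c  //  F (b or not c), T not c.
      branch 1.1 (add T (b or not c), F not c):
        T (b or not c): β-rule — branch into T b  //  T not c.
          branch 1.1.1 (add T b):
            ○ open, literals {b=1, c=1, d=0, e=1}.
          branch 1.1.2 (add T not c):
            × closes — contains both c and not c.
      branch 1.2 (add F (b or not c), T not c):
        F (b or not c): α-rule — add F b, F not c.
        × closes — contains both c and not c.
  branch 2 (add T (b and d)):
    T (b and d): α-rule — add T b, T d.
    F ((b or not c) iff not c): β-rule — branch into T (b or not c), F not c  //  F (b or not c), T not c.
      branch 2.1 (add T (b or not c), F not c):
        T (b or not c): β-rule — branch into T b  //  T not c.
          branch 2.1.1 (add T b):
            ○ open, literals {b=1, c=1, d=1, e=1}.
          branch 2.1.2 (add T not c):
            × closes — contains both c and not c.
      branch 2.2 (add F (b or not c), T not c):
        F (b or not c): α-rule — add F b, F not c.
        × closes — contains both b and not b.
4 branches closed, 2 open.
An open branch gives a countermodel: b=1, c=1, d=0, e=1 (unmentioned atoms arbitrary); the premises hold there but the conclusion fails.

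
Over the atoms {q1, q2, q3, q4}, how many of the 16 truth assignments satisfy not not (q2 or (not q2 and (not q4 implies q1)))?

14

Initial set: {not not (q2 or (not q2 and (not q4 implies q1)))}.
not not (q2 or (not q2 and (not q4 implies q1))): drop double negation, giving (q2 or (not q2 and (not q4 implies q1))).
(q2 or (not q2 and (not q4 implies q1))): β-rule — branch into q2  //  (not q2 and (not q4 implies q1)).
  branch 1 (add q2):
    ○ open, literals {q2=T}.
  branch 2 (add (not q2 and (not q4 implies q1))):
    (not q2 and (not q4 implies q1)): α-rule — add not q2, (not q4 implies q1).
    (not q4 implies q1): β-rule — branch into not not q4  //  q1.
      branch 2.1 (add not not q4):
        ○ open, literals {q2=F, q4=T}.
      branch 2.2 (add q1):
        ○ open, literals {q1=T, q2=F}.
0 branches closed, 3 open.
Each open branch fixes some atoms; the unmentioned ones are free. Counting distinct full assignments: branch {q2=T} (q1, q3, q4) contributes 8 new; branch {q2=F, q4=T} (q1, q3) contributes 4 new; branch {q1=T, q2=F} (q3, q4) contributes 2 new. Total: 14.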